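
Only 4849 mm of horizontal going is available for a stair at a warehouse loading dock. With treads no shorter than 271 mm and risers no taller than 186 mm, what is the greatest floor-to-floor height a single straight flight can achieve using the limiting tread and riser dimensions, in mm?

3348 mm

Treads that fit: ⌊4849 / 271⌋ = 17.
Risers = treads + 1 = 18.
Maximum height = 18 × 186 = 3348 mm.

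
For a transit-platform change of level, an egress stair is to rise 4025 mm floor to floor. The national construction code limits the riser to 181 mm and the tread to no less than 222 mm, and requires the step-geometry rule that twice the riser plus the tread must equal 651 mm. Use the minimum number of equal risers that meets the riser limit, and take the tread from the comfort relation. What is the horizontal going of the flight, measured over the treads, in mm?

6622 mm

4025 / 181 = 22.24, so 23 risers are needed.
Each riser is 4025/23 = 175 mm (≤ 181 mm).
T = 651 − 2·175 = 301 mm, which satisfies the 222 mm minimum.
23 risers give 22 treads; going = 22 × 301 = 6622 mm.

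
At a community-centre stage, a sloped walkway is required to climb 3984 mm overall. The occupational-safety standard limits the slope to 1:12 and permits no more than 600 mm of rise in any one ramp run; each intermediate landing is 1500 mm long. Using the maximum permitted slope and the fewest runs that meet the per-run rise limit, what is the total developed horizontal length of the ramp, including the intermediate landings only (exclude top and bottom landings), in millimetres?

56808 mm

3984 / 600 = 6.64, so 7 ramp runs are needed. That means 6 intermediate landings.
Horizontal run for 3984 mm of rise at 1:12 is 3984 × 12 = 47808 mm.
Intermediate landings: 6 × 1500 = 9000 mm.
Developed length = 47808 + 9000 = 56808 mm.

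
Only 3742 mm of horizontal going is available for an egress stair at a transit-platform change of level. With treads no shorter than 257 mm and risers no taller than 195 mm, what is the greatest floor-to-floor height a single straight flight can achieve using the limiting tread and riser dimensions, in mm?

Treads that fit: ⌊3742 / 257⌋ = 14.
Risers = treads + 1 = 15.
Maximum height = 15 × 195 = 2925 mm.

2925 mm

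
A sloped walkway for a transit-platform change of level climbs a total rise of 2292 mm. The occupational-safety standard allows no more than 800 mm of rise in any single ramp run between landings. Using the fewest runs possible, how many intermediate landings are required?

2292 / 800 = 2.865 → round up to 3 ramp runs.
3 runs are separated by 2 intermediate landings.

2 intermediate landings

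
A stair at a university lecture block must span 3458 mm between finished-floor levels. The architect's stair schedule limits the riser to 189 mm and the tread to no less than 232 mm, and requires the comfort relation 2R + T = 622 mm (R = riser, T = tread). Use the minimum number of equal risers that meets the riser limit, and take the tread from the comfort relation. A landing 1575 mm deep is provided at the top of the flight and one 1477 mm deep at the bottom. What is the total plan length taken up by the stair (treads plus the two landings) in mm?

At most 189 each: 3458/189 = 18.30, giving 19 risers.
Riser R = 3458 / 19 = 182 mm, within the 189 mm limit.
From 2R + T = 622: T = 622 − 364 = 258 mm.
Treads = 19 − 1 = 18; going = 18 × 258 = 4644 mm.
Add landings: 4644 + 1575 + 1477 = 7696 mm.

7696 mm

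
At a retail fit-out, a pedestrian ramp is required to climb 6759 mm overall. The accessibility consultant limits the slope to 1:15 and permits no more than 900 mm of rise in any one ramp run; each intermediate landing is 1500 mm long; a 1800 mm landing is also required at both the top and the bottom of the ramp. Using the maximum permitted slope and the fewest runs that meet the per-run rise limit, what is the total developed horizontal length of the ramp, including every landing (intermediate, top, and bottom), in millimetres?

⌈6759/900⌉ = 8 ramp runs. That means 7 intermediate landings.
Ramp run (horizontal) at 1:15: 6759 × 15 = 101385 mm.
7 intermediate landings contribute 7 × 1500 = 10500 mm.
Top and bottom landings: 2 × 1800 = 3600 mm.
Total = 101385 + 10500 + 3600 = 115485 mm.

115485 mm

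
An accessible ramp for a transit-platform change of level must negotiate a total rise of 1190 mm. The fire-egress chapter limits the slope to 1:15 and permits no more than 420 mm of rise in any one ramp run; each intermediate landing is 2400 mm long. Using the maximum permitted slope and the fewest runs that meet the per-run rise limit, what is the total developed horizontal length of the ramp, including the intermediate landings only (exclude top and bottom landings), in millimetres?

22650 mm

1190 / 420 = 2.833 → round up to 3 ramp runs. That means 2 intermediate landings.
Horizontal run for 1190 mm of rise at 1:15 is 1190 × 15 = 17850 mm.
2 intermediate landings contribute 2 × 2400 = 4800 mm.
Developed length = 17850 + 4800 = 22650 mm.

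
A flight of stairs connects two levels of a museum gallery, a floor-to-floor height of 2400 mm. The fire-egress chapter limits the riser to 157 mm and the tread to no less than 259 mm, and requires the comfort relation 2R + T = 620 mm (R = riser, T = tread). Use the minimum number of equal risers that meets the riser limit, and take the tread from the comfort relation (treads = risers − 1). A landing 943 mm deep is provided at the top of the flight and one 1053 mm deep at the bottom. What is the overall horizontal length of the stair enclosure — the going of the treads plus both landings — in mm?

⌈2400/157⌉ = 16 risers.
Each riser is 2400/16 = 150 mm (≤ 157 mm).
From 2R + T = 620: T = 620 − 300 = 320 mm.
Going = (16 − 1) × 320 = 4800 mm.
Enclosure = 4800 + 943 + 1053 = 6796 mm.

6796 mm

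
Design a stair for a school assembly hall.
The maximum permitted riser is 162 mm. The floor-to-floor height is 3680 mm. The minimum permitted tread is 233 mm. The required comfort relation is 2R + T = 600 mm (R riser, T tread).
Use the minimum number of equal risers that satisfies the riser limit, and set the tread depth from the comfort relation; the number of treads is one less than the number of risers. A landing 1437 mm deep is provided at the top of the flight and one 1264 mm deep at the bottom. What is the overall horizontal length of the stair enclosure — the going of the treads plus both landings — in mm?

⌈3680/162⌉ = 23 risers.
R = 3680 ÷ 23 = 160 mm.
Tread T = 600 − 2 × 160 = 280 mm (≥ 233 mm).
23 risers give 22 treads; going = 22 × 280 = 6160 mm.
Enclosure = 6160 + 1437 + 1264 = 8861 mm.

8861 mm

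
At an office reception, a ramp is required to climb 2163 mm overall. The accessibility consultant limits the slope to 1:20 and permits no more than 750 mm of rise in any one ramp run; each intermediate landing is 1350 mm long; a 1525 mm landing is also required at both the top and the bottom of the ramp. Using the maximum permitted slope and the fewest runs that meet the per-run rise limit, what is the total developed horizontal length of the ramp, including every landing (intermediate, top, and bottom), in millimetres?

49010 mm

⌈2163/750⌉ = 3 ramp runs. That means 2 intermediate landings.
Horizontal run for 2163 mm of rise at 1:20 is 2163 × 20 = 43260 mm.
Intermediate landings: 2 × 1350 = 2700 mm.
Top and bottom landings: 2 × 1525 = 3050 mm.
Total = 43260 + 2700 + 3050 = 49010 mm.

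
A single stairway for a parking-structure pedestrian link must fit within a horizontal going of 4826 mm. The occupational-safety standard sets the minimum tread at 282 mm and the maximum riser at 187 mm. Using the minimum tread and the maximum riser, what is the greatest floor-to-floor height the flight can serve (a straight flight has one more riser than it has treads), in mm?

Treads that fit: ⌊4826 / 282⌋ = 17.
Risers = treads + 1 = 18.
Maximum height = 18 × 187 = 3366 mm.

3366 mm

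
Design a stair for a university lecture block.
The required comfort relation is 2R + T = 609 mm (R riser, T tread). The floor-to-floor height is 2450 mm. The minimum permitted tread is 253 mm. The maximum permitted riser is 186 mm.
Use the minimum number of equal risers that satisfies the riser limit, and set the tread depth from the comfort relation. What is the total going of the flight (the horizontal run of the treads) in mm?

3367 mm

2450 / 186 = 13.17, so 14 risers are needed.
Each riser is 2450/14 = 175 mm (≤ 186 mm).
Tread T = 609 − 2 × 175 = 259 mm (≥ 253 mm).
14 risers give 13 treads; going = 13 × 259 = 3367 mm.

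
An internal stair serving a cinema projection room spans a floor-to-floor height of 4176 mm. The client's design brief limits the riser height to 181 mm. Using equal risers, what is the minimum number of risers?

24 risers

4176 / 181 = 23.072 → round up to 24 risers.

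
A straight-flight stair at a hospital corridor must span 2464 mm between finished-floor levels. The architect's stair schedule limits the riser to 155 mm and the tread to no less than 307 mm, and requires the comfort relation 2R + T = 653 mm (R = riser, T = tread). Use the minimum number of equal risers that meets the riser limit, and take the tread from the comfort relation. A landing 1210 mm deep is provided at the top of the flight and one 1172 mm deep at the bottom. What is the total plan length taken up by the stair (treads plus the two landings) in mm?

7557 mm

2464 / 155 = 15.90, so 16 risers are needed.
R = 2464 ÷ 16 = 154 mm.
Tread T = 653 − 2 × 154 = 345 mm (≥ 307 mm).
Treads = 16 − 1 = 15; going = 15 × 345 = 5175 mm.
Enclosure = 5175 + 1210 + 1172 = 7557 mm.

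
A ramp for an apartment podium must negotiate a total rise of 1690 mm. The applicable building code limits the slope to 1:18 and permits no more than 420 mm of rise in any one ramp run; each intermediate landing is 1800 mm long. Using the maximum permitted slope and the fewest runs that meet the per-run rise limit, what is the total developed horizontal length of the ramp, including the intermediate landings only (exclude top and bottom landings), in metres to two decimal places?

37.62 m

At most 420 each: 1690/420 = 4.02, giving 5 ramp runs. That means 4 intermediate landings.
Ramp run (horizontal) at 1:18: 1690 × 18 = 30420 mm.
4 intermediate landings contribute 4 × 1800 = 7200 mm.
Developed length = 30420 + 7200 = 37620 mm.
= 37.62 m.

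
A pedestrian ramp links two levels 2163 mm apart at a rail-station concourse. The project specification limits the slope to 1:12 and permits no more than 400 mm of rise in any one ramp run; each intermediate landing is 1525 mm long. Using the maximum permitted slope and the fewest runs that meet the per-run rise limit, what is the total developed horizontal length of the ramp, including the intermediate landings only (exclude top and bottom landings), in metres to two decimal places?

33.58 m

At most 400 each: 2163/400 = 5.41, giving 6 ramp runs. That means 5 intermediate landings.
Ramp run (horizontal) at 1:12: 2163 × 12 = 25956 mm.
Intermediate landings: 5 × 1525 = 7625 mm.
Total developed length = 25956 + 7625 = 33581 mm.
= 33.58 m.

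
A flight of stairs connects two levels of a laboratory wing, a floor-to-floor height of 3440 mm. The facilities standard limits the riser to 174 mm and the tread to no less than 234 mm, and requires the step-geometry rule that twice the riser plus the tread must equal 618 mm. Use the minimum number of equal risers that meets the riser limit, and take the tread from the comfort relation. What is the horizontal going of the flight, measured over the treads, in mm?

5206 mm

At most 174 each: 3440/174 = 19.77, giving 20 risers.
Each riser is 3440/20 = 172 mm (≤ 174 mm).
T = 618 − 2·172 = 274 mm, which satisfies the 234 mm minimum.
Treads = 20 − 1 = 19; going = 19 × 274 = 5206 mm.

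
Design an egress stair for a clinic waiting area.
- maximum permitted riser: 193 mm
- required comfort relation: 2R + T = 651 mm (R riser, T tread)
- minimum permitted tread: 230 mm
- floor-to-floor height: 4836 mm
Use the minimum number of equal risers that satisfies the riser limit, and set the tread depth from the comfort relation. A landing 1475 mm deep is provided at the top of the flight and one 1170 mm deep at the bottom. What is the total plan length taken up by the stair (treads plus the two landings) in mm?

9620 mm

4836 / 193 = 25.06, so 26 risers are needed.
Riser R = 4836 / 26 = 186 mm, within the 193 mm limit.
Tread T = 651 − 2 × 186 = 279 mm (≥ 230 mm).
Treads = 26 − 1 = 25; going = 25 × 279 = 6975 mm.
Add landings: 6975 + 1475 + 1170 = 9620 mm.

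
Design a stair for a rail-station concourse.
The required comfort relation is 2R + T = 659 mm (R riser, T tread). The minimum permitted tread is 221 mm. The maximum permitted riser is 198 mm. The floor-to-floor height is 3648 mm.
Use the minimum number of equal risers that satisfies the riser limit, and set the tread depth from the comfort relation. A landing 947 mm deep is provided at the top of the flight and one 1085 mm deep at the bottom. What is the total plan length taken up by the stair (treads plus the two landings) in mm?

3648 / 198 = 18.42, so 19 risers are needed.
R = 3648 ÷ 19 = 192 mm.
T = 659 − 2·192 = 275 mm, which satisfies the 221 mm minimum.
Treads = 19 − 1 = 18; going = 18 × 275 = 4950 mm.
Enclosure = 4950 + 947 + 1085 = 6982 mm.

6982 mm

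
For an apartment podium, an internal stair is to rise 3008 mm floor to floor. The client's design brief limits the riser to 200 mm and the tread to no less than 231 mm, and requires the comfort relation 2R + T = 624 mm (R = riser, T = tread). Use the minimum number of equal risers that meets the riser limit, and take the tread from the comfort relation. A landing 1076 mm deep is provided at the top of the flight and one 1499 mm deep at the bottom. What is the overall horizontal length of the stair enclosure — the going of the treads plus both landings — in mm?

3008 / 200 = 15.04, so 16 risers are needed.
R = 3008 ÷ 16 = 188 mm.
From 2R + T = 624: T = 624 − 376 = 248 mm.
Going = (16 − 1) × 248 = 3720 mm.
Enclosure = 3720 + 1076 + 1499 = 6295 mm.

6295 mm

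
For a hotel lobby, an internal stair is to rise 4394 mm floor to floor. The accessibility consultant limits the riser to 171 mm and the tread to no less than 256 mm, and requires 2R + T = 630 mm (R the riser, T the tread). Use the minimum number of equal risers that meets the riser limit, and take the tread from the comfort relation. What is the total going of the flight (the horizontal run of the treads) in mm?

4394 / 171 = 25.696 → round up to 26 risers.
Each riser is 4394/26 = 169 mm (≤ 171 mm).
Tread T = 630 − 2 × 169 = 292 mm (≥ 256 mm).
Going = (26 − 1) × 292 = 7300 mm.

7300 mm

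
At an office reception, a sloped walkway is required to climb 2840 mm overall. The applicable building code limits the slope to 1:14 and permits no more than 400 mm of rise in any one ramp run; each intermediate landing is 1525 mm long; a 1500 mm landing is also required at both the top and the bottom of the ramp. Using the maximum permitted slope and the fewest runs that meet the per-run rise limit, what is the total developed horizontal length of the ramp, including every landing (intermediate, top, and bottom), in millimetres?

2840 / 400 = 7.100 → round up to 8 ramp runs. That means 7 intermediate landings.
Horizontal run for 2840 mm of rise at 1:14 is 2840 × 14 = 39760 mm.
7 intermediate landings contribute 7 × 1525 = 10675 mm.
Top and bottom landings: 2 × 1500 = 3000 mm.
Total = 39760 + 10675 + 3000 = 53435 mm.

53435 mm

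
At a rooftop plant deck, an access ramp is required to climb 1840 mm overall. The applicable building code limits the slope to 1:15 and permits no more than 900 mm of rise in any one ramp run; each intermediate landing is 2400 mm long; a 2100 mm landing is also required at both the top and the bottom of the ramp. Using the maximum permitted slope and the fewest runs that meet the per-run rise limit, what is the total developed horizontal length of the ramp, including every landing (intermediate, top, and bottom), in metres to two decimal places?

36.60 m

At most 900 each: 1840/900 = 2.04, giving 3 ramp runs. That means 2 intermediate landings.
Horizontal run for 1840 mm of rise at 1:15 is 1840 × 15 = 27600 mm.
Intermediate landings: 2 × 2400 = 4800 mm.
Top and bottom landings: 2 × 2100 = 4200 mm.
Total = 27600 + 4800 + 4200 = 36600 mm.
= 36.60 m.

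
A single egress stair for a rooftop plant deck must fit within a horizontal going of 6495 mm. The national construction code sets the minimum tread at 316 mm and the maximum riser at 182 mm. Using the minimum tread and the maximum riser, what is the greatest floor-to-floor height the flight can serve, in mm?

3822 mm

6495 / 316 = 20.55, so 20 treads fit.
Risers = treads + 1 = 21.
Maximum height = 21 × 182 = 3822 mm.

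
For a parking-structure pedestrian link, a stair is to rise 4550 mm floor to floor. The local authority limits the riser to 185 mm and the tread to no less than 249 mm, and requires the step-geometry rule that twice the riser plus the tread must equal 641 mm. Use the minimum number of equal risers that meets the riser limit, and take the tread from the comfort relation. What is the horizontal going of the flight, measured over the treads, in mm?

6648 mm

4550 / 185 = 24.595 → round up to 25 risers.
R = 4550 ÷ 25 = 182 mm.
Tread T = 641 − 2 × 182 = 277 mm (≥ 249 mm).
Going = (25 − 1) × 277 = 6648 mm.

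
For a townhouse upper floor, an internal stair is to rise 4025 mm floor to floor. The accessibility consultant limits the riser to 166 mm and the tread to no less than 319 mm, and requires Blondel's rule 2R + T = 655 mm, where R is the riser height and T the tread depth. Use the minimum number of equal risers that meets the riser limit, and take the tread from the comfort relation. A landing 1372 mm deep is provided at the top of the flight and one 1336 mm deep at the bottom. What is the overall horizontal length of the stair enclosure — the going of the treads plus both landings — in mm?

At most 166 each: 4025/166 = 24.25, giving 25 risers.
R = 4025 ÷ 25 = 161 mm.
From 2R + T = 655: T = 655 − 322 = 333 mm.
Going = (25 − 1) × 333 = 7992 mm.
Enclosure = 7992 + 1372 + 1336 = 10700 mm.

10700 mm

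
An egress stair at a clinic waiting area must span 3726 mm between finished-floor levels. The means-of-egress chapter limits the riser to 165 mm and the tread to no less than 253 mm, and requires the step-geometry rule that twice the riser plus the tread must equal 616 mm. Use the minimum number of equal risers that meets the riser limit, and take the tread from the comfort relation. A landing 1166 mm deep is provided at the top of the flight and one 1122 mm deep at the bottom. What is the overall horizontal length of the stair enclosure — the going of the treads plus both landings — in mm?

⌈3726/165⌉ = 23 risers.
Each riser is 3726/23 = 162 mm (≤ 165 mm).
T = 616 − 2·162 = 292 mm, which satisfies the 253 mm minimum.
Treads = 23 − 1 = 22; going = 22 × 292 = 6424 mm.
Enclosure = 6424 + 1166 + 1122 = 8712 mm.

8712 mm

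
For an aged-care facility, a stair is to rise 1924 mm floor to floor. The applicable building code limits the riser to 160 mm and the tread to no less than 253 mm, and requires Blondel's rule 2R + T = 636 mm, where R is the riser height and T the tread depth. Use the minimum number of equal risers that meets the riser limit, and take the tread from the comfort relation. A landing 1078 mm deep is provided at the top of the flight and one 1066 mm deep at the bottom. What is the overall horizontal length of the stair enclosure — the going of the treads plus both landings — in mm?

6224 mm

⌈1924/160⌉ = 13 risers.
Each riser is 1924/13 = 148 mm (≤ 160 mm).
T = 636 − 2·148 = 340 mm, which satisfies the 253 mm minimum.
Going = (13 − 1) × 340 = 4080 mm.
Enclosure = 4080 + 1078 + 1066 = 6224 mm.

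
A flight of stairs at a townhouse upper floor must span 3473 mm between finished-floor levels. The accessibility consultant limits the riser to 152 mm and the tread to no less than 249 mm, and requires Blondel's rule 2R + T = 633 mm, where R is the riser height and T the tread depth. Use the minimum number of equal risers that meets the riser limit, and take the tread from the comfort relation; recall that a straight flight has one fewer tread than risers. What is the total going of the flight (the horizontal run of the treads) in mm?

7282 mm

3473 / 152 = 22.85, so 23 risers are needed.
R = 3473 ÷ 23 = 151 mm.
From 2R + T = 633: T = 633 − 302 = 331 mm.
Treads = 23 − 1 = 22; going = 22 × 331 = 7282 mm.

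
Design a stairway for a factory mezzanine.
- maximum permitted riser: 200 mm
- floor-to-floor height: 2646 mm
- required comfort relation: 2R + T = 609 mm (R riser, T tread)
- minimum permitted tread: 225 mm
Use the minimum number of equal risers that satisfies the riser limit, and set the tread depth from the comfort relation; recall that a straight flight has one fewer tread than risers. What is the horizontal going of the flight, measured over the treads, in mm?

⌈2646/200⌉ = 14 risers.
R = 2646 ÷ 14 = 189 mm.
T = 609 − 2·189 = 231 mm, which satisfies the 225 mm minimum.
Treads = 14 − 1 = 13; going = 13 × 231 = 3003 mm.

3003 mm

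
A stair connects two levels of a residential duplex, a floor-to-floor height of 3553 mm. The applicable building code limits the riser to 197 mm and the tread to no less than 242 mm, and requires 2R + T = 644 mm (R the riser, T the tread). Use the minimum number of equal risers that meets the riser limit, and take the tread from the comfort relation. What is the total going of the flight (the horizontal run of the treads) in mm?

4860 mm

⌈3553/197⌉ = 19 risers.
Each riser is 3553/19 = 187 mm (≤ 197 mm).
T = 644 − 2·187 = 270 mm, which satisfies the 242 mm minimum.
19 risers give 18 treads; going = 18 × 270 = 4860 mm.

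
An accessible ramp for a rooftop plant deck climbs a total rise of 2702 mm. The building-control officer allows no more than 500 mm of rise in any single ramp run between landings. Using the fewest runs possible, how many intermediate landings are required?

5 intermediate landings

2702 / 500 = 5.404 → round up to 6 ramp runs.
6 runs are separated by 5 intermediate landings.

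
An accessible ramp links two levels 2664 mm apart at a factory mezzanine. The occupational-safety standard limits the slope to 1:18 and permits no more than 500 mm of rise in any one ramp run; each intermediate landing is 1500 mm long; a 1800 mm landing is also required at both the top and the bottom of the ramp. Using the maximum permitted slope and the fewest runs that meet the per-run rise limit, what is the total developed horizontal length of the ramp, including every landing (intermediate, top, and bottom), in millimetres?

59052 mm

2664 / 500 = 5.328 → round up to 6 ramp runs. That means 5 intermediate landings.
Horizontal run for 2664 mm of rise at 1:18 is 2664 × 18 = 47952 mm.
Intermediate landings: 5 × 1500 = 7500 mm.
Top and bottom landings: 2 × 1800 = 3600 mm.
Total = 47952 + 7500 + 3600 = 59052 mm.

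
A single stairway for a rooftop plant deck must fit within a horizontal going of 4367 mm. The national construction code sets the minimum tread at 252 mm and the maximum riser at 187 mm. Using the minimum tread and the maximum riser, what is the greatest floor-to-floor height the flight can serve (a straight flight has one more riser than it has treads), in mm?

3366 mm

Treads that fit: ⌊4367 / 252⌋ = 17.
Risers = treads + 1 = 18.
Maximum height = 18 × 187 = 3366 mm.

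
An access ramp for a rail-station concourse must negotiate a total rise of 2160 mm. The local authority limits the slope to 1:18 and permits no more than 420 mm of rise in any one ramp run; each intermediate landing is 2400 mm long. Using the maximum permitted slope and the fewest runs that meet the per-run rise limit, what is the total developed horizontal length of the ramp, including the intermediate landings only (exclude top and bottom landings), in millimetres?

2160 / 420 = 5.14, so 6 ramp runs are needed. That means 5 intermediate landings.
Horizontal run for 2160 mm of rise at 1:18 is 2160 × 18 = 38880 mm.
Intermediate landings: 5 × 2400 = 12000 mm.
Developed length = 38880 + 12000 = 50880 mm.

50880 mm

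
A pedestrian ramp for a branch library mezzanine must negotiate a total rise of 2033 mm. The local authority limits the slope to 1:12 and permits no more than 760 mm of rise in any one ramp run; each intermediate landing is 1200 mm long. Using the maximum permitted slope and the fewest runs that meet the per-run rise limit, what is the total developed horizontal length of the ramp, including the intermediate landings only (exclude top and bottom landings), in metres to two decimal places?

2033 / 760 = 2.675 → round up to 3 ramp runs. That means 2 intermediate landings.
Ramp run (horizontal) at 1:12: 2033 × 12 = 24396 mm.
2 intermediate landings contribute 2 × 1200 = 2400 mm.
Total developed length = 24396 + 2400 = 26796 mm.
= 26.80 m.

26.80 m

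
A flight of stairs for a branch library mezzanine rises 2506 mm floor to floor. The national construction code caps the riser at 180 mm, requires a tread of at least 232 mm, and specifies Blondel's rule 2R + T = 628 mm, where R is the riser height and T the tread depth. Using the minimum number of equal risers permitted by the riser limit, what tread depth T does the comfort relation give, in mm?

270 mm

2506 / 180 = 13.92, so 14 risers are needed.
Each riser is 2506/14 = 179 mm (≤ 180 mm).
From 2R + T = 628: T = 628 − 358 = 270 mm.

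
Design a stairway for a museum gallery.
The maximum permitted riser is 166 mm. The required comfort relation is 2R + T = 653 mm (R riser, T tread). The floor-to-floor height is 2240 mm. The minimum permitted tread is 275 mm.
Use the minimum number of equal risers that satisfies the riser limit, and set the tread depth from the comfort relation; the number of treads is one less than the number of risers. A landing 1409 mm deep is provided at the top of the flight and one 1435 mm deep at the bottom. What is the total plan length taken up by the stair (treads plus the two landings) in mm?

At most 166 each: 2240/166 = 13.49, giving 14 risers.
R = 2240 ÷ 14 = 160 mm.
From 2R + T = 653: T = 653 − 320 = 333 mm.
14 risers give 13 treads; going = 13 × 333 = 4329 mm.
Add landings: 4329 + 1409 + 1435 = 7173 mm.

7173 mm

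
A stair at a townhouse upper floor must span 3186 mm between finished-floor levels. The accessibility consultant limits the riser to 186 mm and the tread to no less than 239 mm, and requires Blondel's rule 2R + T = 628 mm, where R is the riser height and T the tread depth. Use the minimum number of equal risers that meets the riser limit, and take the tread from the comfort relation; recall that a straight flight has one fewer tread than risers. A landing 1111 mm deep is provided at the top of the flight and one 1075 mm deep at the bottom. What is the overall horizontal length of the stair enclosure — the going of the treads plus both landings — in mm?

6844 mm

⌈3186/186⌉ = 18 risers.
R = 3186 ÷ 18 = 177 mm.
From 2R + T = 628: T = 628 − 354 = 274 mm.
18 risers give 17 treads; going = 17 × 274 = 4658 mm.
Enclosure = 4658 + 1111 + 1075 = 6844 mm.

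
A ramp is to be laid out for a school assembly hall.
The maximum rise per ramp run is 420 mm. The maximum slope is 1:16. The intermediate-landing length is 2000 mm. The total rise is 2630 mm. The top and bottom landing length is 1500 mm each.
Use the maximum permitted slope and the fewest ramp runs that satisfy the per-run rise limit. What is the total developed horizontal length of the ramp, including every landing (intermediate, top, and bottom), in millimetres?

⌈2630/420⌉ = 7 ramp runs. That means 6 intermediate landings.
Horizontal run for 2630 mm of rise at 1:16 is 2630 × 16 = 42080 mm.
Intermediate landings: 6 × 2000 = 12000 mm.
Top and bottom landings: 2 × 1500 = 3000 mm.
Total = 42080 + 12000 + 3000 = 57080 mm.

57080 mm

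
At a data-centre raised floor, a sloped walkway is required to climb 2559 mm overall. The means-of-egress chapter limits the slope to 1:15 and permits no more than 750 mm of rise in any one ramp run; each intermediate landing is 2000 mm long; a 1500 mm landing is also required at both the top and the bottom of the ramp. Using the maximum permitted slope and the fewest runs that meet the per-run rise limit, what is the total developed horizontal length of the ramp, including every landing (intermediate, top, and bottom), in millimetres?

47385 mm

At most 750 each: 2559/750 = 3.41, giving 4 ramp runs. That means 3 intermediate landings.
Ramp run (horizontal) at 1:15: 2559 × 15 = 38385 mm.
Intermediate landings: 3 × 2000 = 6000 mm.
Top and bottom landings: 2 × 1500 = 3000 mm.
Total = 38385 + 6000 + 3000 = 47385 mm.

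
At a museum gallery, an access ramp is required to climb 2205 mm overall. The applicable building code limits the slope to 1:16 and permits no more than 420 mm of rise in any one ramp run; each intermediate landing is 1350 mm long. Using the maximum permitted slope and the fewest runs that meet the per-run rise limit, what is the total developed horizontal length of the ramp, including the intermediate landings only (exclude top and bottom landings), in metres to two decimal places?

42.03 m

2205 / 420 = 5.25, so 6 ramp runs are needed. That means 5 intermediate landings.
Ramp run (horizontal) at 1:16: 2205 × 16 = 35280 mm.
5 intermediate landings contribute 5 × 1350 = 6750 mm.
Total developed length = 35280 + 6750 = 42030 mm.
= 42.03 m.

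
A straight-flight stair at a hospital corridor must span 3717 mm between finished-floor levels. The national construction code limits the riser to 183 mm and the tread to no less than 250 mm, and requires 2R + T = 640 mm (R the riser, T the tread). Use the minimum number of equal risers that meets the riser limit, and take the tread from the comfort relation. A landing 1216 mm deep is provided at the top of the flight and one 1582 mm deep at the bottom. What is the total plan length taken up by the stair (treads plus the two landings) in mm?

3717 / 183 = 20.311 → round up to 21 risers.
Riser R = 3717 / 21 = 177 mm, within the 183 mm limit.
Tread T = 640 − 2 × 177 = 286 mm (≥ 250 mm).
Going = (21 − 1) × 286 = 5720 mm.
Add landings: 5720 + 1216 + 1582 = 8518 mm.

8518 mm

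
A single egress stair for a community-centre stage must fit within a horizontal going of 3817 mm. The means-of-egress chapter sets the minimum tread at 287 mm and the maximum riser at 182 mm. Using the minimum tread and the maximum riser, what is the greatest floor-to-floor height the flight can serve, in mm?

Treads that fit: ⌊3817 / 287⌋ = 13.
Risers = treads + 1 = 14.
Maximum height = 14 × 182 = 2548 mm.

2548 mm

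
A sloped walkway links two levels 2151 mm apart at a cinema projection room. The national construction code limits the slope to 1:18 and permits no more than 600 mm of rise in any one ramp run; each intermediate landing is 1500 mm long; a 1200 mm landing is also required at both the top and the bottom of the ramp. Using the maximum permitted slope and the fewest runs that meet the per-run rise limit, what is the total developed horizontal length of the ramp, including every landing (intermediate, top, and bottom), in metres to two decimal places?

45.62 m

2151 / 600 = 3.58, so 4 ramp runs are needed. That means 3 intermediate landings.
Horizontal run for 2151 mm of rise at 1:18 is 2151 × 18 = 38718 mm.
Intermediate landings: 3 × 1500 = 4500 mm.
Top and bottom landings: 2 × 1200 = 2400 mm.
Total = 38718 + 4500 + 2400 = 45618 mm.
= 45.62 m.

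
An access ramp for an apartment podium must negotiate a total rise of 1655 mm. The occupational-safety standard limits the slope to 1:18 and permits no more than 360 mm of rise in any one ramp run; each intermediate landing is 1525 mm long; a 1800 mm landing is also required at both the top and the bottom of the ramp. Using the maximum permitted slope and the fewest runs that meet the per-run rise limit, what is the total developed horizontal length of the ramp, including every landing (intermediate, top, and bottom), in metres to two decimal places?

39.49 m

1655 / 360 = 4.60, so 5 ramp runs are needed. That means 4 intermediate landings.
Horizontal run for 1655 mm of rise at 1:18 is 1655 × 18 = 29790 mm.
Intermediate landings: 4 × 1525 = 6100 mm.
Top and bottom landings: 2 × 1800 = 3600 mm.
Total = 29790 + 6100 + 3600 = 39490 mm.
= 39.49 m.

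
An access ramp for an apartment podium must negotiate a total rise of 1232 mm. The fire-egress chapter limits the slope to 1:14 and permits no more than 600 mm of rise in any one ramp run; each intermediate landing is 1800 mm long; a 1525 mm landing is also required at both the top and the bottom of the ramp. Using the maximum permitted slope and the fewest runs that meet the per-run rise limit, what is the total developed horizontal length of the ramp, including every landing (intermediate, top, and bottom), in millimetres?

⌈1232/600⌉ = 3 ramp runs. That means 2 intermediate landings.
Horizontal run for 1232 mm of rise at 1:14 is 1232 × 14 = 17248 mm.
Intermediate landings: 2 × 1800 = 3600 mm.
Top and bottom landings: 2 × 1525 = 3050 mm.
Total = 17248 + 3600 + 3050 = 23898 mm.

23898 mm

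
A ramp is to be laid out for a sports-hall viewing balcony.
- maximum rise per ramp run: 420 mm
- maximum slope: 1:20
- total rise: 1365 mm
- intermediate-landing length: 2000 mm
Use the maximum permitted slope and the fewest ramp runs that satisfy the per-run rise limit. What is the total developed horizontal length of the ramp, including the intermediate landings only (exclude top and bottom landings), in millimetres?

At most 420 each: 1365/420 = 3.25, giving 4 ramp runs. That means 3 intermediate landings.
Horizontal run for 1365 mm of rise at 1:20 is 1365 × 20 = 27300 mm.
3 intermediate landings contribute 3 × 2000 = 6000 mm.
Total developed length = 27300 + 6000 = 33300 mm.

33300 mm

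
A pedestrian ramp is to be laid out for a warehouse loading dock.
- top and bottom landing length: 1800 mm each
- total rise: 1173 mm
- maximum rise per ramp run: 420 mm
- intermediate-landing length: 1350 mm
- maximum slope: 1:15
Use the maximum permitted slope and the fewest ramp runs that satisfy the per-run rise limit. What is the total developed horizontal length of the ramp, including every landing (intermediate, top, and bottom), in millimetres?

1173 / 420 = 2.79, so 3 ramp runs are needed. That means 2 intermediate landings.
Horizontal run for 1173 mm of rise at 1:15 is 1173 × 15 = 17595 mm.
2 intermediate landings contribute 2 × 1350 = 2700 mm.
Top and bottom landings: 2 × 1800 = 3600 mm.
Total = 17595 + 2700 + 3600 = 23895 mm.

23895 mm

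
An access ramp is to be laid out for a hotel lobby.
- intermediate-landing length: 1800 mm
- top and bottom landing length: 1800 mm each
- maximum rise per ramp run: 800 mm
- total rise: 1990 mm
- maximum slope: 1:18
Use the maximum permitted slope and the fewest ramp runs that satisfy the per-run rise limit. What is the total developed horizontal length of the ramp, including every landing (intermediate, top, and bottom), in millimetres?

1990 / 800 = 2.49, so 3 ramp runs are needed. That means 2 intermediate landings.
Horizontal run for 1990 mm of rise at 1:18 is 1990 × 18 = 35820 mm.
2 intermediate landings contribute 2 × 1800 = 3600 mm.
Top and bottom landings: 2 × 1800 = 3600 mm.
Total = 35820 + 3600 + 3600 = 43020 mm.

43020 mm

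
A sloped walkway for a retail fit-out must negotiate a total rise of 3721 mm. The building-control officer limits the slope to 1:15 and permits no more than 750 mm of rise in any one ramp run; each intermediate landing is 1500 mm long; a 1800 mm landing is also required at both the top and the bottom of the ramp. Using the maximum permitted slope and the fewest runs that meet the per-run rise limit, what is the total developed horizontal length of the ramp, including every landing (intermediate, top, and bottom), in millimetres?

65415 mm

At most 750 each: 3721/750 = 4.96, giving 5 ramp runs. That means 4 intermediate landings.
Horizontal run for 3721 mm of rise at 1:15 is 3721 × 15 = 55815 mm.
4 intermediate landings contribute 4 × 1500 = 6000 mm.
Top and bottom landings: 2 × 1800 = 3600 mm.
Total = 55815 + 6000 + 3600 = 65415 mm.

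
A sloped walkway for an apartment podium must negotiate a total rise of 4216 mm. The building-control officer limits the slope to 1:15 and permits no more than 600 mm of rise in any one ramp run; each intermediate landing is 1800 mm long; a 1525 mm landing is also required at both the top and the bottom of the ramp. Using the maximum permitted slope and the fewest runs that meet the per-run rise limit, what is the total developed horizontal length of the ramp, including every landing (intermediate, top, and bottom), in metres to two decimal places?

78.89 m

At most 600 each: 4216/600 = 7.03, giving 8 ramp runs. That means 7 intermediate landings.
Horizontal run for 4216 mm of rise at 1:15 is 4216 × 15 = 63240 mm.
7 intermediate landings contribute 7 × 1800 = 12600 mm.
Top and bottom landings: 2 × 1525 = 3050 mm.
Total = 63240 + 12600 + 3050 = 78890 mm.
= 78.89 m.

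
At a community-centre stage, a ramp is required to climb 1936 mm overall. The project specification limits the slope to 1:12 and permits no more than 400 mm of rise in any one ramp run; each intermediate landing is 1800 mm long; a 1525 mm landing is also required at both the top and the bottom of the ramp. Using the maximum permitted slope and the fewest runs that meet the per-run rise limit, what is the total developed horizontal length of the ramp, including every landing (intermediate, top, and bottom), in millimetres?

1936 / 400 = 4.84, so 5 ramp runs are needed. That means 4 intermediate landings.
Ramp run (horizontal) at 1:12: 1936 × 12 = 23232 mm.
4 intermediate landings contribute 4 × 1800 = 7200 mm.
Top and bottom landings: 2 × 1525 = 3050 mm.
Total = 23232 + 7200 + 3050 = 33482 mm.

33482 mm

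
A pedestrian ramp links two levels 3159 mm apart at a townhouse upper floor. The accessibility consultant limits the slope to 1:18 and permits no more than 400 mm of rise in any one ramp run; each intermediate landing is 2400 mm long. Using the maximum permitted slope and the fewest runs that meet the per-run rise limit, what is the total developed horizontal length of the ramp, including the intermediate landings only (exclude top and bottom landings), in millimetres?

73662 mm

⌈3159/400⌉ = 8 ramp runs. That means 7 intermediate landings.
Ramp run (horizontal) at 1:18: 3159 × 18 = 56862 mm.
7 intermediate landings contribute 7 × 2400 = 16800 mm.
Total developed length = 56862 + 16800 = 73662 mm.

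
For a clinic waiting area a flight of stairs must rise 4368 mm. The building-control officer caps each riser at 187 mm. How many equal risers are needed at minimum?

24 risers

⌈4368/187⌉ = 24 risers.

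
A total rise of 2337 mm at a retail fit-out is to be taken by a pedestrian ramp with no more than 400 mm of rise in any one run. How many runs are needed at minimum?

6 runs

At most 400 each: 2337/400 = 5.84, giving 6 ramp runs.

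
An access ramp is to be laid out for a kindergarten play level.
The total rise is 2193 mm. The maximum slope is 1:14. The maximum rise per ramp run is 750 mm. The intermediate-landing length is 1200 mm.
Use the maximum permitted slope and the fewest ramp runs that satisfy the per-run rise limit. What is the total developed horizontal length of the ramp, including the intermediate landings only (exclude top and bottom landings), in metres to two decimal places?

33.10 m

⌈2193/750⌉ = 3 ramp runs. That means 2 intermediate landings.
Ramp run (horizontal) at 1:14: 2193 × 14 = 30702 mm.
2 intermediate landings contribute 2 × 1200 = 2400 mm.
Total developed length = 30702 + 2400 = 33102 mm.
= 33.10 m.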